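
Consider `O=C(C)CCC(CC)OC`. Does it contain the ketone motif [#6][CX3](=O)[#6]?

The pattern [#6][CX3](=O)[#6] describes a carbonyl carbon (no H) flanked by two carbons — a ketone.
The molecule carries an acetyl/ketone group (-C(=O)CH3), whose atoms satisfy every constraint of the query, so the pattern matches.

Yes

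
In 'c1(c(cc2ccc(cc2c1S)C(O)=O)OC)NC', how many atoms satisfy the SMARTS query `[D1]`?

The query [D1] means: atom with exactly one heavy-atom neighbour (degree 1).
Check the 18 heavy atoms by environment: 6× c (aromatic, D3) → no; 4× c (aromatic, D2) → no; 1× C (D3) → no; 2× O (D1) → match; 1× S (D1) → match; 1× N (D2) → no; 2× C (D1) → match; 1× O (D2) → no.
Summing the matching environments: 2 + 1 + 2 = 5 matching atoms.

5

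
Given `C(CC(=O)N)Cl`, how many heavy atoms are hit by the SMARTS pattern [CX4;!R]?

2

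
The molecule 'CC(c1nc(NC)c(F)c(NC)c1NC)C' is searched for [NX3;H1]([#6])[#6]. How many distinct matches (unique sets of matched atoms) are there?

3

[NX3;H1]([#6])[#6] is the SMARTS for a secondary amine: a trivalent nitrogen with one H, bonded to two carbons.
The molecule carries 3 separate instances of an N-methylamino group (-NHCH3) meeting every constraint; each maps to a distinct set of atoms, giving 3 matches.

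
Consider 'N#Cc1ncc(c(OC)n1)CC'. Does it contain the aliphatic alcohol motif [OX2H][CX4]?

The pattern [OX2H][CX4] describes a hydroxyl oxygen bound to an sp3 (X4) carbon — an aliphatic alcohol.
The closest candidate here is a methoxy ether (-OCH3), but the oxygen has H0 (ether), not H1. No other fragment satisfies the full query, so there is no match.

No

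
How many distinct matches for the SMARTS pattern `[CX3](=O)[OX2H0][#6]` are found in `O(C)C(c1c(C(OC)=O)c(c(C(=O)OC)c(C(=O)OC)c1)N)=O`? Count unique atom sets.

4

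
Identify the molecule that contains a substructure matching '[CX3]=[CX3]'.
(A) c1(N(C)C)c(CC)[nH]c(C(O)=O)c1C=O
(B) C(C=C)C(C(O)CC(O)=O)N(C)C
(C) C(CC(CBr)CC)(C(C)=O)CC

[CX3]=[CX3] describes a non-aromatic C=C double bond between two sp2 carbons (an alkene).
(A) has an ethyl group (-CH2CH3) but its C-C bond is a single bond between CX4 carbons, not CX3=CX3.
(B) contains a vinyl group (-CH=CH2), which satisfies every atom and bond constraint.
(C) has an ethyl group (-CH2CH3) but its C-C bond is a single bond between CX4 carbons, not CX3=CX3.
So the answer is (B).

B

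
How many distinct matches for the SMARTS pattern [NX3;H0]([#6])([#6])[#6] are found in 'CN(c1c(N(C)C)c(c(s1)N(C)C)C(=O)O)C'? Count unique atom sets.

3

[NX3;H0]([#6])([#6])[#6] is the SMARTS for a tertiary amine: a trivalent nitrogen with no H, bonded to three carbons.
The molecule carries 3 separate instances of a dimethylamino group (-N(CH3)2) meeting every constraint; each maps to a distinct set of atoms, giving 3 matches.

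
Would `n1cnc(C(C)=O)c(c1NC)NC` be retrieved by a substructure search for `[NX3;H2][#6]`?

The pattern [NX3;H2][#6] describes a trivalent nitrogen with two H attached to carbon — a primary amine.
The closest candidate here is an N-methylamino group (-NHCH3), but the nitrogen bears two carbons and only one H (H1), not H2. No other fragment satisfies the full query, so there is no match.

No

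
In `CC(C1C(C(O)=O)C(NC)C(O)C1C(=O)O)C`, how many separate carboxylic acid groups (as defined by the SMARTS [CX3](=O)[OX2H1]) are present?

2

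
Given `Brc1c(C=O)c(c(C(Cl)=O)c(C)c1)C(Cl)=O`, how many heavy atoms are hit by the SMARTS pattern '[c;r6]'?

The query [c;r6] means: aromatic carbon that belongs to a six-membered ring.
Check the 16 heavy atoms by environment: 6× c (aromatic, in 6-ring) → match; 4× C (acyclic) → no; 3× O (acyclic) → no; 2× Cl (acyclic) → no; 1× Br (acyclic) → no.
That gives 6 matching atoms.

6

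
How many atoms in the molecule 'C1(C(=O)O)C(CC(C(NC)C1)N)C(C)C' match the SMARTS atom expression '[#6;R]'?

6

Check the 15 heavy atoms by environment: 6× C (in 6-ring) → match; 5× C (acyclic) → no; 2× O (acyclic) → no; 2× N (acyclic) → no.
That gives 6 matching atoms.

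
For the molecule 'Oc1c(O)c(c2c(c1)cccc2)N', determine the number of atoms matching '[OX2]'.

2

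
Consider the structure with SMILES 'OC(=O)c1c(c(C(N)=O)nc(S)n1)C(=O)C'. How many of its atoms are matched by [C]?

4

Check the 16 heavy atoms by environment: 2× n (aromatic) → no; 4× c (aromatic) → no; 4× C → match; 4× O → no; 1× N → no; 1× S → no.
That gives 4 matching atoms.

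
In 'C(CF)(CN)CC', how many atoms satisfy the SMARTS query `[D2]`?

3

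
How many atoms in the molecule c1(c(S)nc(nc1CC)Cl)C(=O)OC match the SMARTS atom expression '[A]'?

The query [A] means: A matches any aliphatic (non-aromatic) heavy atom.
Check the 14 heavy atoms by environment: 2× n (aromatic) → no; 4× c (aromatic) → no; 4× C → match; 2× O → match; 1× S → match; 1× Cl → match.
Summing the matching environments: 4 + 2 + 1 + 1 = 8 matching atoms.

8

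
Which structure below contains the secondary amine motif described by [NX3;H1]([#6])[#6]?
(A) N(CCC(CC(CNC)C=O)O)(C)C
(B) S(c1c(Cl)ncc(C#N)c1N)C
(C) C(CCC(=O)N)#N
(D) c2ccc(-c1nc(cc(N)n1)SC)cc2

A

[NX3;H1]([#6])[#6] describes a trivalent nitrogen with one H, bonded to two carbons (a secondary amine).
(A) contains an N-methylamino group (-NHCH3), which satisfies every atom and bond constraint.
(B) has a primary amino group (-NH2) but the nitrogen has H2 and only one carbon neighbour.
(C) has a primary amide (-C(=O)NH2) but the -C(=O)NH2 nitrogen has H2, not H1.
(D) has a primary amino group (-NH2) but the nitrogen has H2 and only one carbon neighbour.
So the answer is (A).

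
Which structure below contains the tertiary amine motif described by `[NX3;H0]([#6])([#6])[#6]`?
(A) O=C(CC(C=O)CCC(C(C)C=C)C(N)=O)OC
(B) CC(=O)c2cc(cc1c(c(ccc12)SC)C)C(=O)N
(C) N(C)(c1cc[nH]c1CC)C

[NX3;H0]([#6])([#6])[#6] describes a trivalent nitrogen with no H, bonded to three carbons (a tertiary amine).
(A) has a primary amide (-C(=O)NH2) but the amide nitrogen has H2 and only one carbon neighbour.
(B) has a primary amide (-C(=O)NH2) but the amide nitrogen has H2 and only one carbon neighbour.
(C) contains a dimethylamino group (-N(CH3)2), which satisfies every atom and bond constraint.
So the answer is (C).

C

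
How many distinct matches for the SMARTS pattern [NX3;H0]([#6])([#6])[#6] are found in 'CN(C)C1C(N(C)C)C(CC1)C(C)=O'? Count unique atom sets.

2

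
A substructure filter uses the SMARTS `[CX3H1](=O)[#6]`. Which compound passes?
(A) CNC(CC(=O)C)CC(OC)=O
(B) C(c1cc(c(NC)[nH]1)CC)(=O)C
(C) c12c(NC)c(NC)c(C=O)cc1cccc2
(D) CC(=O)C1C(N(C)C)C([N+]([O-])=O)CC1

C

[CX3H1](=O)[#6] describes an sp2 carbon with one H, double-bonded to O and single-bonded to carbon (an aldehyde).
(A) has an acetyl/ketone group (-C(=O)CH3) but the carbonyl carbon has H0 (two carbon neighbours), not H1.
(B) has an acetyl/ketone group (-C(=O)CH3) but the carbonyl carbon has H0 (two carbon neighbours), not H1.
(C) contains an aldehyde (-CHO), which satisfies every atom and bond constraint.
(D) has an acetyl/ketone group (-C(=O)CH3) but the carbonyl carbon has H0 (two carbon neighbours), not H1.
So the answer is (C).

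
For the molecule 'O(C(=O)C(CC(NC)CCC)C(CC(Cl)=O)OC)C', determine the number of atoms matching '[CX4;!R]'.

11

Check the 19 heavy atoms by environment: 11× C (X4, acyclic) → match; 2× O (X2, acyclic) → no; 2× C (X3, acyclic) → no; 2× O (X1, acyclic) → no; 1× Cl (X1, acyclic) → no; 1× N (X3, acyclic) → no.
That gives 11 matching atoms.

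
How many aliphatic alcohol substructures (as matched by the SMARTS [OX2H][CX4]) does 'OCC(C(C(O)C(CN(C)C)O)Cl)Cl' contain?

3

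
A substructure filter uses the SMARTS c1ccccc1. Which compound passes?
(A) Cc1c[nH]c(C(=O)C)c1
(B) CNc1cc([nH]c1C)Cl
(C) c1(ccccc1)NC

C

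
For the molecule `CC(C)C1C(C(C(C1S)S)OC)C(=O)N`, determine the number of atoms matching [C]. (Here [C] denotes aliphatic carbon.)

The query [C] means: uppercase C matches aliphatic (non-aromatic) carbon only.
Check the 15 heavy atoms by environment: 10× C → match; 2× S → no; 2× O → no; 1× N → no.
That gives 10 matching atoms.

10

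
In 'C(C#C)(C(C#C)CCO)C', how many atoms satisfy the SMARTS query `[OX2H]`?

1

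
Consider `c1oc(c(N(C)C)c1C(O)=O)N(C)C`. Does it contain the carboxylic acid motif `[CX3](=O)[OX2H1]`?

The pattern [CX3](=O)[OX2H1] describes an sp2 carbon double-bonded to O and single-bonded to an -OH oxygen — a carboxylic acid.
The molecule carries a carboxylic acid group (-C(=O)OH), whose atoms satisfy every constraint of the query, so the pattern matches.

Yes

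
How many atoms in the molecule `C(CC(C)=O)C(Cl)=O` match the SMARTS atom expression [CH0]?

2

The query [CH0] means: aliphatic carbon with no attached hydrogen.
Check the 8 heavy atoms by environment: 2× C (H2) → no; 2× C (H0) → match; 2× O (H0) → no; 1× Cl (H0) → no; 1× C (H3) → no.
That gives 2 matching atoms.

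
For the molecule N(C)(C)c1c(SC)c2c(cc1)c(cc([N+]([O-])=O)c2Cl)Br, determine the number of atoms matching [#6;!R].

3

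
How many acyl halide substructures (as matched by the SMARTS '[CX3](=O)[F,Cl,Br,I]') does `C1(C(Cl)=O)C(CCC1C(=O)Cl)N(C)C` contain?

[CX3](=O)[F,Cl,Br,I] is the SMARTS for an acyl halide: a carbonyl carbon bonded to a halogen.
The molecule carries 2 separate instances of an acyl chloride (-C(=O)Cl) meeting every constraint; each maps to a distinct set of atoms, giving 2 matches.

2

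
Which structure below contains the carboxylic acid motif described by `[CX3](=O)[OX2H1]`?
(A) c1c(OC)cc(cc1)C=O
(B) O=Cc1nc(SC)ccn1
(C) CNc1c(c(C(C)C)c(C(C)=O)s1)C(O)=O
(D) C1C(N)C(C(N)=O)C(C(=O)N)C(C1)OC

C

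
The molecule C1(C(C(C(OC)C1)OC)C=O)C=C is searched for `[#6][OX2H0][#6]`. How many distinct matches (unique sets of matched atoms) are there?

[#6][OX2H0][#6] is the SMARTS for an ether: an aliphatic oxygen bridging two carbons with no H on the oxygen.
The molecule carries 2 separate instances of a methoxy ether (-OCH3) meeting every constraint; each maps to a distinct set of atoms, giving 2 matches.

2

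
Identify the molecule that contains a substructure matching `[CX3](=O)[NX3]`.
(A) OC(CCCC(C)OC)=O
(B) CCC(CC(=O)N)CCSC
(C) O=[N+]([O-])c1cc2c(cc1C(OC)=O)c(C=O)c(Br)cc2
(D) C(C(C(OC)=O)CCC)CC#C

B

[CX3](=O)[NX3] describes a carbonyl carbon bonded to a trivalent nitrogen (an amide).
(A) has a carboxylic acid group (-C(=O)OH) but the carbonyl is bonded to O, not to an NX3 nitrogen.
(B) contains a primary amide (-C(=O)NH2), which satisfies every atom and bond constraint.
(C) has a methyl-ester group (-C(=O)OCH3) but the carbonyl is bonded to O, not to an NX3 nitrogen.
(D) has a methyl-ester group (-C(=O)OCH3) but the carbonyl is bonded to O, not to an NX3 nitrogen.
So the answer is (B).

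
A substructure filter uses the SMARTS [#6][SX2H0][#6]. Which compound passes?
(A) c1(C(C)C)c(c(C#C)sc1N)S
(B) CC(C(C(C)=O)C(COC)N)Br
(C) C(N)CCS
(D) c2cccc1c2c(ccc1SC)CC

[#6][SX2H0][#6] describes an aliphatic sulfur bridging two carbons with no H on the sulfur (a thioether).
(A) has a thiol (-SH) but the sulfur has H1, not H0 bridging two carbons.
(B) has a methoxy ether (-OCH3) but the bridging atom is O, not S.
(C) has a thiol (-SH) but the sulfur has H1, not H0 bridging two carbons.
(D) contains a methylthio ether (-SCH3), which satisfies every atom and bond constraint.
So the answer is (D).

D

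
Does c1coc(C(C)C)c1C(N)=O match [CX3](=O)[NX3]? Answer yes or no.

Yes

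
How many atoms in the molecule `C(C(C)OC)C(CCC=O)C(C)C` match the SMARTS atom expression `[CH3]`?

4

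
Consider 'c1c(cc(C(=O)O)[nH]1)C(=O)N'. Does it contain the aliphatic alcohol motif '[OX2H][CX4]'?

The pattern [OX2H][CX4] describes a hydroxyl oxygen bound to an sp3 (X4) carbon — an aliphatic alcohol.
The closest candidate here is a carboxylic acid group (-C(=O)OH), but the -OH is on a CX3 carbonyl carbon, not a CX4 carbon. No other fragment satisfies the full query, so there is no match.

No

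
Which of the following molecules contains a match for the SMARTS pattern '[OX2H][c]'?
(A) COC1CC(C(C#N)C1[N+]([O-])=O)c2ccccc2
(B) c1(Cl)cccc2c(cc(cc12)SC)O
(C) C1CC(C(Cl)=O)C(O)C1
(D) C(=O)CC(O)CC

B

[OX2H][c] describes a hydroxyl oxygen attached to an aromatic carbon (a phenol).
(A) has a methoxy ether (-OCH3) but the oxygen has H0, not H1.
(B) contains a hydroxyl group (-OH), which satisfies every atom and bond constraint.
(C) has a hydroxyl group (-OH) but the -OH is on an aliphatic carbon, not an aromatic c.
(D) has a hydroxyl group (-OH) but the -OH is on an aliphatic carbon, not an aromatic c.
So the answer is (B).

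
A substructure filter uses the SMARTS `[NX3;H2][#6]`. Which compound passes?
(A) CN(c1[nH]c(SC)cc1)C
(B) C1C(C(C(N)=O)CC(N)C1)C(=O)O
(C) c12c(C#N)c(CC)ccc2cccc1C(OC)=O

B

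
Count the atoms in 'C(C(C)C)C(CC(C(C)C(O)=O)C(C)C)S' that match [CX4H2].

The query [CX4H2] means: sp3 carbon (X4) with exactly two hydrogens.
Check the 16 heavy atoms by environment: 2× C (H2, X4) → match; 5× C (H1, X4) → no; 5× C (H3, X4) → no; 1× S (H1, X2) → no; 1× C (H0, X3) → no; 1× O (H0, X1) → no; 1× O (H1, X2) → no.
That gives 2 matching atoms.

2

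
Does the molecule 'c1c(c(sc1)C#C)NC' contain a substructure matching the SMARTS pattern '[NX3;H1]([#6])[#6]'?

Yes

The pattern [NX3;H1]([#6])[#6] describes a trivalent nitrogen with one H, bonded to two carbons — a secondary amine.
The molecule carries an N-methylamino group (-NHCH3), whose atoms satisfy every constraint of the query, so the pattern matches.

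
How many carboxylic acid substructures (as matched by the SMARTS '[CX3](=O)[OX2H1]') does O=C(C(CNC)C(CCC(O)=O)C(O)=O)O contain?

[CX3](=O)[OX2H1] is the SMARTS for a carboxylic acid: an sp2 carbon double-bonded to O and single-bonded to an -OH oxygen.
The molecule carries 3 separate instances of a carboxylic acid group (-C(=O)OH) meeting every constraint; each maps to a distinct set of atoms, giving 3 matches.

3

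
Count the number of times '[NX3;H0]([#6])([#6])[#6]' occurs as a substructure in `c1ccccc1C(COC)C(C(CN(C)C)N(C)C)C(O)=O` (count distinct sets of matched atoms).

2

[NX3;H0]([#6])([#6])[#6] is the SMARTS for a tertiary amine: a trivalent nitrogen with no H, bonded to three carbons.
The molecule carries 2 separate instances of a dimethylamino group (-N(CH3)2) meeting every constraint; each maps to a distinct set of atoms, giving 2 matches.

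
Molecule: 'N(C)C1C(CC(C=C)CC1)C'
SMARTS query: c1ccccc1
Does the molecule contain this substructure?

No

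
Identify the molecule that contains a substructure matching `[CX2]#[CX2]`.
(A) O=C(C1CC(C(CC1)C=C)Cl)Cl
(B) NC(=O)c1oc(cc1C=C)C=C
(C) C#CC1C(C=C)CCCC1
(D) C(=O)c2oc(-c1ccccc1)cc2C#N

[CX2]#[CX2] describes a carbon-carbon triple bond (an alkyne).
(A) has a vinyl group (-CH=CH2) but the C=C is a double bond; both carbons are CX3, not CX2.
(B) has a vinyl group (-CH=CH2) but the C=C is a double bond; both carbons are CX3, not CX2.
(C) contains an ethynyl group (-C#CH), which satisfies every atom and bond constraint.
(D) has a nitrile (-C#N) but the triple bond is C#N, not C#C.
So the answer is (C).

C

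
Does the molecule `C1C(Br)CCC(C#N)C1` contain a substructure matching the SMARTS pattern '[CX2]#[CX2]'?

The pattern [CX2]#[CX2] describes a carbon-carbon triple bond — an alkyne.
The closest candidate here is a nitrile (-C#N), but the triple bond is C#N, not C#C. No other fragment satisfies the full query, so there is no match.

No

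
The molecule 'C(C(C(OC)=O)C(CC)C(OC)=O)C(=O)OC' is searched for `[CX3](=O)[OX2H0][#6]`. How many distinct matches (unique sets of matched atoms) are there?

3

[CX3](=O)[OX2H0][#6] is the SMARTS for an ester: a carbonyl carbon bonded to an oxygen that is itself bonded to carbon (no H on that O).
The molecule carries 3 separate instances of a methyl-ester group (-C(=O)OCH3) meeting every constraint; each maps to a distinct set of atoms, giving 3 matches.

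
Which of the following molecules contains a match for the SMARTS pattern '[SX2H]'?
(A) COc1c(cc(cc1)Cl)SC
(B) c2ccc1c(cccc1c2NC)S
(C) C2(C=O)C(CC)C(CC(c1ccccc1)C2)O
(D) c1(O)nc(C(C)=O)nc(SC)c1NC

B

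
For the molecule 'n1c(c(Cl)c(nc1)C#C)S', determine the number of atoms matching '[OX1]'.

The query [OX1] means: aliphatic oxygen with one total connection — typically a carbonyl =O or an oxide.
Check the 10 heavy atoms by environment: 2× n (aromatic, X2) → no; 4× c (aromatic, X3) → no; 1× S (X2) → no; 1× Cl (X1) → no; 2× C (X2) → no.
No environment satisfies the query, so 0 matching atoms.

0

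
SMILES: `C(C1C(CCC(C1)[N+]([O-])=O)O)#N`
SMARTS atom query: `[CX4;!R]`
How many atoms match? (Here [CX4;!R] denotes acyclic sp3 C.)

0

The query [CX4;!R] means: aliphatic carbon with four total connections, not in a ring.
Check the 12 heavy atoms by environment: 6× C (X4, in 6-ring) → no; 1× C (X2, acyclic) → no; 1× N (X1, acyclic) → no; 1× N (charge +1, X3, acyclic) → no; 1× O (charge -1, X1, acyclic) → no; 1× O (X1, acyclic) → no; 1× O (X2, acyclic) → no.
No environment satisfies the query, so 0 matching atoms.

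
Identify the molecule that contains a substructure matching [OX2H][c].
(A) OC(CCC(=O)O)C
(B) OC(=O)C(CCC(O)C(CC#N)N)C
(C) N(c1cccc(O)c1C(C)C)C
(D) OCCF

C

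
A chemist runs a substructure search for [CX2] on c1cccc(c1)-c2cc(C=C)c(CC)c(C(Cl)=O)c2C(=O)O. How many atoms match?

The query [CX2] means: C with X2: aliphatic carbon with exactly 2 total connections.
Check the 22 heavy atoms by environment: 12× c (aromatic, X3) → no; 4× C (X3) → no; 2× O (X1) → no; 1× Cl (X1) → no; 1× O (X2) → no; 2× C (X4) → no.
No environment satisfies the query, so 0 matching atoms.

0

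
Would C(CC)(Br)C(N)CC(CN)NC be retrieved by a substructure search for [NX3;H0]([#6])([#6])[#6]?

The pattern [NX3;H0]([#6])([#6])[#6] describes a trivalent nitrogen with no H, bonded to three carbons — a tertiary amine.
The closest candidate here is an N-methylamino group (-NHCH3), but the nitrogen still has one H (H1), not H0. No other fragment satisfies the full query, so there is no match.

No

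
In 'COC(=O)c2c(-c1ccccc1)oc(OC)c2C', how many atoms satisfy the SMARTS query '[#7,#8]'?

The query [#7,#8] means: nitrogen or oxygen (comma = OR).
Check the 18 heavy atoms by environment: 1× o (aromatic) → match; 10× c (aromatic) → no; 4× C → no; 3× O → match.
Summing the matching environments: 1 + 3 = 4 matching atoms.

4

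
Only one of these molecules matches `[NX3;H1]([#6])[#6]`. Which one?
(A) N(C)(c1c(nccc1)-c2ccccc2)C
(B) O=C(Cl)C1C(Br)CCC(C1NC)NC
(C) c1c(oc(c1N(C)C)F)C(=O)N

[NX3;H1]([#6])[#6] describes a trivalent nitrogen with one H, bonded to two carbons (a secondary amine).
(A) has a dimethylamino group (-N(CH3)2) but the nitrogen has H0, not H1.
(B) contains an N-methylamino group (-NHCH3), which satisfies every atom and bond constraint.
(C) has a primary amide (-C(=O)NH2) but the -C(=O)NH2 nitrogen has H2, not H1.
So the answer is (B).

B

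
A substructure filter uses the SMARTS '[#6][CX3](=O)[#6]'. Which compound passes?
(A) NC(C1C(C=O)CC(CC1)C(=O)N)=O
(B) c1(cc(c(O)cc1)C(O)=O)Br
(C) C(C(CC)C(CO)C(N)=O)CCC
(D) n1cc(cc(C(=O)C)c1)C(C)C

D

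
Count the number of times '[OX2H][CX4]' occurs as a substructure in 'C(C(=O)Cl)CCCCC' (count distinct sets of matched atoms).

0

[OX2H][CX4] is the SMARTS for an aliphatic alcohol: a hydroxyl oxygen bound to an sp3 (X4) carbon.
No fragment in the molecule satisfies every constraint, giving 0 matches.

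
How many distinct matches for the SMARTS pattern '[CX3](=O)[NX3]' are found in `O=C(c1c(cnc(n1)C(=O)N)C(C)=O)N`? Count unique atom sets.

2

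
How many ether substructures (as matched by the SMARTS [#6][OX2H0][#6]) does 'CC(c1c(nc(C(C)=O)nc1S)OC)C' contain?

1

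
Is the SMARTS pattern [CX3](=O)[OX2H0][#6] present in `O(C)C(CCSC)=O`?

Yes

The pattern [CX3](=O)[OX2H0][#6] describes a carbonyl carbon bonded to an oxygen that is itself bonded to carbon (no H on that O) — an ester.
The molecule carries a methyl-ester group (-C(=O)OCH3), whose atoms satisfy every constraint of the query, so the pattern matches.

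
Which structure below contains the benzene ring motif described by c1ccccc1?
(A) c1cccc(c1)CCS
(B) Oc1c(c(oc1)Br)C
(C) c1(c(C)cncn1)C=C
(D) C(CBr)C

A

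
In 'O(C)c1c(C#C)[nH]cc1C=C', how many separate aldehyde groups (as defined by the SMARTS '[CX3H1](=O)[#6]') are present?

0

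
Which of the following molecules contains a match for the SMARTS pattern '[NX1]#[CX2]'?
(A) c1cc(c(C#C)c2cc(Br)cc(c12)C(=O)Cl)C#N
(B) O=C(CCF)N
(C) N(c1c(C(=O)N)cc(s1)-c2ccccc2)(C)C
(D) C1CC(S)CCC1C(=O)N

A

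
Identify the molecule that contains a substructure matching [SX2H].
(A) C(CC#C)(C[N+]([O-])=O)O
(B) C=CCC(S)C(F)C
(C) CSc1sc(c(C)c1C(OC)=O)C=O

B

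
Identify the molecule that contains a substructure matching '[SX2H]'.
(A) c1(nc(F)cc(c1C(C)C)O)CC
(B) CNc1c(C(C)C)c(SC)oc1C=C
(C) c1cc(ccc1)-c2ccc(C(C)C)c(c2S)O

C

[SX2H] describes an aliphatic sulfur with two connections, one being H (a thiol).
(A) has a hydroxyl group (-OH) but it is an -OH, not an -SH.
(B) has a methylthio ether (-SCH3) but the sulfur has H0 (bonded to two carbons), not H1.
(C) contains a thiol (-SH), which satisfies every atom and bond constraint.
So the answer is (C).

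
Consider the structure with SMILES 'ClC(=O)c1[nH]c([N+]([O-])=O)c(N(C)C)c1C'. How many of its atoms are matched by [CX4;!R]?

3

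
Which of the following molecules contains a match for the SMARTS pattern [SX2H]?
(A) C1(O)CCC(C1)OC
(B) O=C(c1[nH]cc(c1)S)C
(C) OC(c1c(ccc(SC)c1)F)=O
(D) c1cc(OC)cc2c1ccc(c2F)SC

B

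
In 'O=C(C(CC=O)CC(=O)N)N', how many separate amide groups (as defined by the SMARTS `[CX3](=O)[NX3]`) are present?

2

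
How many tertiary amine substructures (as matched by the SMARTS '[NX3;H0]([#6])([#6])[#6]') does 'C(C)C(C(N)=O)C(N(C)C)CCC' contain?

1

[NX3;H0]([#6])([#6])[#6] is the SMARTS for a tertiary amine: a trivalent nitrogen with no H, bonded to three carbons.
Exactly one fragment in the molecule meets all constraints, giving 1 match.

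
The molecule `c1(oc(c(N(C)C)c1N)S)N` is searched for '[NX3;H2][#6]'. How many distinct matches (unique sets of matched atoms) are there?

[NX3;H2][#6] is the SMARTS for a primary amine: a trivalent nitrogen with two H attached to carbon.
The molecule carries 2 separate instances of a primary amino group (-NH2) meeting every constraint; each maps to a distinct set of atoms, giving 2 matches.

2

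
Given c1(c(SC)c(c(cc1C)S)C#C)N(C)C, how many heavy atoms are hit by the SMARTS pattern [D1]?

6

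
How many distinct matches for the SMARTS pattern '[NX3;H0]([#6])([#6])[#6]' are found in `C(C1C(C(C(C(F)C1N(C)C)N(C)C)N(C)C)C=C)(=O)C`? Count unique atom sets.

3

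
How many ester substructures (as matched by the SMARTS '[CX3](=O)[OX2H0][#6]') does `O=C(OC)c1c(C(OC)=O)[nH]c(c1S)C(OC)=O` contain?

3

[CX3](=O)[OX2H0][#6] is the SMARTS for an ester: a carbonyl carbon bonded to an oxygen that is itself bonded to carbon (no H on that O).
The molecule carries 3 separate instances of a methyl-ester group (-C(=O)OCH3) meeting every constraint; each maps to a distinct set of atoms, giving 3 matches.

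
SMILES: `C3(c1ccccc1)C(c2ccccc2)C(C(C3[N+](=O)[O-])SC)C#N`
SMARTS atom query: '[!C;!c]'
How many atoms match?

The query [!C;!c] means: neither aliphatic nor aromatic carbon — same as [!#6].
Check the 24 heavy atoms by environment: 7× C → no; 1× S → match; 12× c (aromatic) → no; 1× N (charge +1) → match; 1× O (charge -1) → match; 1× O → match; 1× N → match.
Summing the matching environments: 1 + 1 + 1 + 1 + 1 = 5 matching atoms.

5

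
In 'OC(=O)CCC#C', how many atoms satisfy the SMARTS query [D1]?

3

Check the 7 heavy atoms by environment: 3× C (D2) → no; 1× C (D1) → match; 1× C (D3) → no; 2× O (D1) → match.
Summing the matching environments: 1 + 2 = 3 matching atoms.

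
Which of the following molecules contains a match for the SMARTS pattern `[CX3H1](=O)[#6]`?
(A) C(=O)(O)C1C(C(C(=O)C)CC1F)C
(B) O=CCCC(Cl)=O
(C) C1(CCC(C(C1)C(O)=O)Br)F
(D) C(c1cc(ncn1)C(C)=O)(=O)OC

B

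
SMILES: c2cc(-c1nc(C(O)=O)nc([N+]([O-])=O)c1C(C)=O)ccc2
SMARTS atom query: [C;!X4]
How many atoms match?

2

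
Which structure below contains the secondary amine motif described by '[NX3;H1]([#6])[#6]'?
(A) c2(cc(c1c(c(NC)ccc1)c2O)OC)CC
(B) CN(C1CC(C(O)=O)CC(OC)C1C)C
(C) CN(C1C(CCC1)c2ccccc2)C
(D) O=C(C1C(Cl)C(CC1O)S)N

[NX3;H1]([#6])[#6] describes a trivalent nitrogen with one H, bonded to two carbons (a secondary amine).
(A) contains an N-methylamino group (-NHCH3), which satisfies every atom and bond constraint.
(B) has a dimethylamino group (-N(CH3)2) but the nitrogen has H0, not H1.
(C) has a dimethylamino group (-N(CH3)2) but the nitrogen has H0, not H1.
(D) has a primary amide (-C(=O)NH2) but the -C(=O)NH2 nitrogen has H2, not H1.
So the answer is (A).

A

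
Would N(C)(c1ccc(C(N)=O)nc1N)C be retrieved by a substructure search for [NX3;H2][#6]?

Yes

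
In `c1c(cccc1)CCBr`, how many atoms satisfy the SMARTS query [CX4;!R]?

The query [CX4;!R] means: aliphatic carbon with four total connections, not in a ring.
Check the 9 heavy atoms by environment: 2× C (X4, acyclic) → match; 6× c (aromatic, X3, in 6-ring) → no; 1× Br (X1, acyclic) → no.
That gives 2 matching atoms.

2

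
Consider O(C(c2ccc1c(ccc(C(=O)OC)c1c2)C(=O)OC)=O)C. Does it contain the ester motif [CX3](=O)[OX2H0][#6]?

Yes

The pattern [CX3](=O)[OX2H0][#6] describes a carbonyl carbon bonded to an oxygen that is itself bonded to carbon (no H on that O) — an ester.
The molecule carries a methyl-ester group (-C(=O)OCH3), whose atoms satisfy every constraint of the query, so the pattern matches.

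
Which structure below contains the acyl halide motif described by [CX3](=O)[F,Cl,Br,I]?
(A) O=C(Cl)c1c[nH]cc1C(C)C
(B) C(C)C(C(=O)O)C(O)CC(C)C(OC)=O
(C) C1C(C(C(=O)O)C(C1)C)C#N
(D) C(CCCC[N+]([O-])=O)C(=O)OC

A

[CX3](=O)[F,Cl,Br,I] describes a carbonyl carbon bonded to a halogen (an acyl halide).
(A) contains an acyl chloride (-C(=O)Cl), which satisfies every atom and bond constraint.
(B) has a carboxylic acid group (-C(=O)OH) but the carbonyl is bonded to -OH, not to a halogen.
(C) has a carboxylic acid group (-C(=O)OH) but the carbonyl is bonded to -OH, not to a halogen.
(D) has a methyl-ester group (-C(=O)OCH3) but the carbonyl is bonded to -O-C, not to a halogen.
So the answer is (A).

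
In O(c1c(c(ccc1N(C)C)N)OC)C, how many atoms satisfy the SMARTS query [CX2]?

The query [CX2] means: C with X2: aliphatic carbon with exactly 2 total connections.
Check the 14 heavy atoms by environment: 6× c (aromatic, X3) → no; 2× N (X3) → no; 4× C (X4) → no; 2× O (X2) → no.
No environment satisfies the query, so 0 matching atoms.

0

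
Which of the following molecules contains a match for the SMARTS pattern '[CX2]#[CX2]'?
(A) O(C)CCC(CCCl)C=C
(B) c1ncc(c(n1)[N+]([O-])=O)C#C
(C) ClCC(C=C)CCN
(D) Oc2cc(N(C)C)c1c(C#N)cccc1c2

B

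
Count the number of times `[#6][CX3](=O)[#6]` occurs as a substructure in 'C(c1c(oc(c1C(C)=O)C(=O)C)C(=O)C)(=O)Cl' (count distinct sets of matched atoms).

3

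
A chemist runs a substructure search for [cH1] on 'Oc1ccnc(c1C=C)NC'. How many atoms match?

The query [cH1] means: aromatic carbon bearing exactly one hydrogen.
Check the 11 heavy atoms by environment: 1× n (aromatic, H0) → no; 2× c (aromatic, H1) → match; 3× c (aromatic, H0) → no; 1× O (H1) → no; 1× C (H1) → no; 1× C (H2) → no; 1× N (H1) → no; 1× C (H3) → no.
That gives 2 matching atoms.

2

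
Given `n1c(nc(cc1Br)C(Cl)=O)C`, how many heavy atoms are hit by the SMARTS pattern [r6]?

6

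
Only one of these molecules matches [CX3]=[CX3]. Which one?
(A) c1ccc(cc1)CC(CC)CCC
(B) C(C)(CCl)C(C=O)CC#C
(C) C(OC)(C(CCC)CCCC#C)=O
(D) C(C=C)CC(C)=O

[CX3]=[CX3] describes a non-aromatic C=C double bond between two sp2 carbons (an alkene).
(A) has an ethyl group (-CH2CH3) but its C-C bond is a single bond between CX4 carbons, not CX3=CX3.
(B) has an ethynyl group (-C#CH) but the C-C bond is a triple bond, not a double bond.
(C) has an ethynyl group (-C#CH) but the C-C bond is a triple bond, not a double bond.
(D) contains a vinyl group (-CH=CH2), which satisfies every atom and bond constraint.
So the answer is (D).

D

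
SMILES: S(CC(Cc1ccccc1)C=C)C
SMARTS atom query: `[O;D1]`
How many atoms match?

0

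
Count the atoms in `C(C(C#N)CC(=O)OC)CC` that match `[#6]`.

8

The query [#6] means: #6 matches any atom with atomic number 6 (carbon, aromatic or aliphatic).
Check the 11 heavy atoms by environment: 8× C → match; 2× O → no; 1× N → no.
That gives 8 matching atoms.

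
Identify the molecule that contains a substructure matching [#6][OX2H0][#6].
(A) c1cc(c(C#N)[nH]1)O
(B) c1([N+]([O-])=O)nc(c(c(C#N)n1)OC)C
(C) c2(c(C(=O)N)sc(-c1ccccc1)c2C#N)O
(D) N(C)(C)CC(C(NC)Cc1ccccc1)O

[#6][OX2H0][#6] describes an aliphatic oxygen bridging two carbons with no H on the oxygen (an ether).
(A) has a hydroxyl group (-OH) but the oxygen has H1, not H0 bridging two carbons.
(B) contains a methoxy ether (-OCH3), which satisfies every atom and bond constraint.
(C) has a hydroxyl group (-OH) but the oxygen has H1, not H0 bridging two carbons.
(D) has a hydroxyl group (-OH) but the oxygen has H1, not H0 bridging two carbons.
So the answer is (B).

B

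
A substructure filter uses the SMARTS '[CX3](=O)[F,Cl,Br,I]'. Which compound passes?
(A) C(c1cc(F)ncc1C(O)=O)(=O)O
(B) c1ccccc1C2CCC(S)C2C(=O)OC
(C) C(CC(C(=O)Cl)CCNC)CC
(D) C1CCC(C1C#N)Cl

C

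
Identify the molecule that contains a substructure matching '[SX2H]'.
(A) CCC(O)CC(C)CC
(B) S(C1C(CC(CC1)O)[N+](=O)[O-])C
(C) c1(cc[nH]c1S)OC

C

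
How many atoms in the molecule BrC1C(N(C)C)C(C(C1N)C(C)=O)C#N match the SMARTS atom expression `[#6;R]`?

5

Check the 15 heavy atoms by environment: 5× C (in 5-ring) → match; 3× N (acyclic) → no; 5× C (acyclic) → no; 1× O (acyclic) → no; 1× Br (acyclic) → no.
That gives 5 matching atoms.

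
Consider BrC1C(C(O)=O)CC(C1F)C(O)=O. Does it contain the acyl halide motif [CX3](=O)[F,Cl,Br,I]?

No

The pattern [CX3](=O)[F,Cl,Br,I] describes a carbonyl carbon bonded to a halogen — an acyl halide.
The closest candidate here is a carboxylic acid group (-C(=O)OH), but the carbonyl is bonded to -OH, not to a halogen. No other fragment satisfies the full query, so there is no match.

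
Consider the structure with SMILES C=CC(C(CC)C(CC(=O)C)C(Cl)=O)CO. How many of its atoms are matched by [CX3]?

The query [CX3] means: C with X3: aliphatic carbon with exactly 3 total connections.
Check the 16 heavy atoms by environment: 8× C (X4) → no; 4× C (X3) → match; 2× O (X1) → no; 1× O (X2) → no; 1× Cl (X1) → no.
That gives 4 matching atoms.

4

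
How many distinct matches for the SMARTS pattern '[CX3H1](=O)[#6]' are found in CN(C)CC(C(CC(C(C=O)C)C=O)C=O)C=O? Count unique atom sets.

[CX3H1](=O)[#6] is the SMARTS for an aldehyde: an sp2 carbon with one H, double-bonded to O and single-bonded to carbon.
The molecule carries 4 separate instances of an aldehyde (-CHO) meeting every constraint; each maps to a distinct set of atoms, giving 4 matches.

4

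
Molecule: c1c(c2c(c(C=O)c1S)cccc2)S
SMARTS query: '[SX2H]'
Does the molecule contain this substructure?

The pattern [SX2H] describes an aliphatic sulfur with two connections, one being H — a thiol.
The molecule carries a thiol (-SH), whose atoms satisfy every constraint of the query, so the pattern matches.

Yes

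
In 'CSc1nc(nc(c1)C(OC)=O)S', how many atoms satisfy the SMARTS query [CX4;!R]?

The query [CX4;!R] means: aliphatic carbon with four total connections, not in a ring.
Check the 13 heavy atoms by environment: 2× n (aromatic, X2, in 6-ring) → no; 4× c (aromatic, X3, in 6-ring) → no; 2× S (X2, acyclic) → no; 2× C (X4, acyclic) → match; 1× C (X3, acyclic) → no; 1× O (X1, acyclic) → no; 1× O (X2, acyclic) → no.
That gives 2 matching atoms.

2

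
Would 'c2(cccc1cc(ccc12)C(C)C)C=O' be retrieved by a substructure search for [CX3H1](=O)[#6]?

The pattern [CX3H1](=O)[#6] describes an sp2 carbon with one H, double-bonded to O and single-bonded to carbon — an aldehyde.
The molecule carries an aldehyde (-CHO), whose atoms satisfy every constraint of the query, so the pattern matches.

Yes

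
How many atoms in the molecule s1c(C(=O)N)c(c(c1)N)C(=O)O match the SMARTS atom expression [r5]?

The query [r5] means: r5 matches atoms in a five-membered ring.
Check the 12 heavy atoms by environment: 1× s (aromatic, in 5-ring) → match; 4× c (aromatic, in 5-ring) → match; 2× N (acyclic) → no; 2× C (acyclic) → no; 3× O (acyclic) → no.
Summing the matching environments: 1 + 4 = 5 matching atoms.

5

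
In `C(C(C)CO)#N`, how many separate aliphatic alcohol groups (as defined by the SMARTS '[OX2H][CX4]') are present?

[OX2H][CX4] is the SMARTS for an aliphatic alcohol: a hydroxyl oxygen bound to an sp3 (X4) carbon.
Exactly one fragment in the molecule meets all constraints, giving 1 match.

1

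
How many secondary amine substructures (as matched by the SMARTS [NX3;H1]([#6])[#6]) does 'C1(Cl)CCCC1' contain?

0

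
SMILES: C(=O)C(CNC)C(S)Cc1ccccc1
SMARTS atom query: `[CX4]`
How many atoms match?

5

The query [CX4] means: C with X4: aliphatic carbon with exactly 4 total connections (bonds + H).
Check the 15 heavy atoms by environment: 5× C (X4) → match; 1× N (X3) → no; 1× C (X3) → no; 1× O (X1) → no; 6× c (aromatic, X3) → no; 1× S (X2) → no.
That gives 5 matching atoms.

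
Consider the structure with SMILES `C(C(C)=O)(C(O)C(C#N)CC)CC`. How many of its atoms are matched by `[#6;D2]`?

3

The query [#6;D2] means: any carbon bonded to exactly two heavy atoms.
Check the 13 heavy atoms by environment: 3× C (D1) → no; 3× C (D2) → match; 4× C (D3) → no; 2× O (D1) → no; 1× N (D1) → no.
That gives 3 matching atoms.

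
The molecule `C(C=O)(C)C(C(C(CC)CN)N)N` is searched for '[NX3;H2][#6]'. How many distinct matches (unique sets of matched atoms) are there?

[NX3;H2][#6] is the SMARTS for a primary amine: a trivalent nitrogen with two H attached to carbon.
The molecule carries 3 separate instances of a primary amino group (-NH2) meeting every constraint; each maps to a distinct set of atoms, giving 3 matches.

3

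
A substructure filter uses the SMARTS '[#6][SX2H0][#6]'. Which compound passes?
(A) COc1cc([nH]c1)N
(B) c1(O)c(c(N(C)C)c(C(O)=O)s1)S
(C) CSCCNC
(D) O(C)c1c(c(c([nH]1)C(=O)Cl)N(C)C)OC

[#6][SX2H0][#6] describes an aliphatic sulfur bridging two carbons with no H on the sulfur (a thioether).
(A) has a methoxy ether (-OCH3) but the bridging atom is O, not S.
(B) has a thiol (-SH) but the sulfur has H1, not H0 bridging two carbons.
(C) contains a methylthio ether (-SCH3), which satisfies every atom and bond constraint.
(D) has a methoxy ether (-OCH3) but the bridging atom is O, not S.
So the answer is (C).

C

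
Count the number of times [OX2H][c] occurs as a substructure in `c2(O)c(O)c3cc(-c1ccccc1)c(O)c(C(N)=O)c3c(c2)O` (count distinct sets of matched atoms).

4

[OX2H][c] is the SMARTS for a phenol: a hydroxyl oxygen attached to an aromatic carbon.
The molecule carries 4 separate instances of a hydroxyl group (-OH) meeting every constraint; each maps to a distinct set of atoms, giving 4 matches.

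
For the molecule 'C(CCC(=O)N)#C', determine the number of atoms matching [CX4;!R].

2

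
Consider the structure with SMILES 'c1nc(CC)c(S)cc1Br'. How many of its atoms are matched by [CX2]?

Check the 10 heavy atoms by environment: 1× n (aromatic, X2) → no; 5× c (aromatic, X3) → no; 1× S (X2) → no; 2× C (X4) → no; 1× Br (X1) → no.
No environment satisfies the query, so 0 matching atoms.

0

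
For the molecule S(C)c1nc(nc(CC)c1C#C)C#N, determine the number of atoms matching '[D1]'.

Check the 14 heavy atoms by environment: 2× n (aromatic, D2) → no; 4× c (aromatic, D3) → no; 3× C (D2) → no; 1× N (D1) → match; 1× S (D2) → no; 3× C (D1) → match.
Summing the matching environments: 1 + 3 = 4 matching atoms.

4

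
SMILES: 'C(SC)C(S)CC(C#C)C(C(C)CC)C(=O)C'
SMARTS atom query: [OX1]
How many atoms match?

1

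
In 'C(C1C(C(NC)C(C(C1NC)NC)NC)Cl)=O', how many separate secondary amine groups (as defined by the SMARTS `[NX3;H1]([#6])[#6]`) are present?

[NX3;H1]([#6])[#6] is the SMARTS for a secondary amine: a trivalent nitrogen with one H, bonded to two carbons.
The molecule carries 4 separate instances of an N-methylamino group (-NHCH3) meeting every constraint; each maps to a distinct set of atoms, giving 4 matches.

4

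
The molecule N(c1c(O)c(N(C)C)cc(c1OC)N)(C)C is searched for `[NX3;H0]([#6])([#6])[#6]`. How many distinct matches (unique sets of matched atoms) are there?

[NX3;H0]([#6])([#6])[#6] is the SMARTS for a tertiary amine: a trivalent nitrogen with no H, bonded to three carbons.
The molecule carries 2 separate instances of a dimethylamino group (-N(CH3)2) meeting every constraint; each maps to a distinct set of atoms, giving 2 matches.

2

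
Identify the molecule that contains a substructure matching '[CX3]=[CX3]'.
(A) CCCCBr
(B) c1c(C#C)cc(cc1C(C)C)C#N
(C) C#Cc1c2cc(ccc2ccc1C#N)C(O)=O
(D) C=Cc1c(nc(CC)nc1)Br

D

[CX3]=[CX3] describes a non-aromatic C=C double bond between two sp2 carbons (an alkene).
(A) has an ethyl group (-CH2CH3) but its C-C bond is a single bond between CX4 carbons, not CX3=CX3.
(B) has an ethynyl group (-C#CH) but the C-C bond is a triple bond, not a double bond.
(C) has an ethynyl group (-C#CH) but the C-C bond is a triple bond, not a double bond.
(D) contains a vinyl group (-CH=CH2), which satisfies every atom and bond constraint.
So the answer is (D).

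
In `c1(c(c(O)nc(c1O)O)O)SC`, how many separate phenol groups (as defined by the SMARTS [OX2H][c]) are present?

[OX2H][c] is the SMARTS for a phenol: a hydroxyl oxygen attached to an aromatic carbon.
The molecule carries 4 separate instances of a hydroxyl group (-OH) meeting every constraint; each maps to a distinct set of atoms, giving 4 matches.

4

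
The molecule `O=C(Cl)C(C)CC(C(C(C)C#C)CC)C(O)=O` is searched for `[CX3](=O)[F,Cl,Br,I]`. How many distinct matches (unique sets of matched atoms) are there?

1

[CX3](=O)[F,Cl,Br,I] is the SMARTS for an acyl halide: a carbonyl carbon bonded to a halogen.
Exactly one fragment in the molecule meets all constraints, giving 1 match.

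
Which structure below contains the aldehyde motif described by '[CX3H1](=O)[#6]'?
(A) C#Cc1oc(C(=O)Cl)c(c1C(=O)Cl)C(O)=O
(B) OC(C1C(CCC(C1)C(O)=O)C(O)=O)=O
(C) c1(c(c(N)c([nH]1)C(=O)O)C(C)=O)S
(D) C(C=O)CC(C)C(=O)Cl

[CX3H1](=O)[#6] describes an sp2 carbon with one H, double-bonded to O and single-bonded to carbon (an aldehyde).
(A) has a carboxylic acid group (-C(=O)OH) but the carbonyl carbon has H0 and is bonded to O, not H1.
(B) has a carboxylic acid group (-C(=O)OH) but the carbonyl carbon has H0 and is bonded to O, not H1.
(C) has an acetyl/ketone group (-C(=O)CH3) but the carbonyl carbon has H0 (two carbon neighbours), not H1.
(D) contains an aldehyde (-CHO), which satisfies every atom and bond constraint.
So the answer is (D).

D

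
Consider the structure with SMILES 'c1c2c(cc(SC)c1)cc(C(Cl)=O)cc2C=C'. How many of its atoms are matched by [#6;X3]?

The query [#6;X3] means: any carbon (aromatic or not) with three total connections.
Check the 17 heavy atoms by environment: 10× c (aromatic, X3) → match; 3× C (X3) → match; 1× O (X1) → no; 1× Cl (X1) → no; 1× S (X2) → no; 1× C (X4) → no.
Summing the matching environments: 10 + 3 = 13 matching atoms.

13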